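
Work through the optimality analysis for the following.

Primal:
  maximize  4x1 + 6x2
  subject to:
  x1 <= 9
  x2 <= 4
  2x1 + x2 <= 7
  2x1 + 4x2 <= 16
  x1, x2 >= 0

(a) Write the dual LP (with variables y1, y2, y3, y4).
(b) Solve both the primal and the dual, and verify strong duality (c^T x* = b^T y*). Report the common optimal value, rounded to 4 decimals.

The standard primal-dual pair for 'max c^T x s.t. A x <= b, x >= 0' is:
  Dual:  min b^T y  s.t.  A^T y >= c,  y >= 0.

So the dual LP is:
  minimize  9y1 + 4y2 + 7y3 + 16y4
  subject to:
    y1 + 2y3 + 2y4 >= 4
    y2 + y3 + 4y4 >= 6
    y1, y2, y3, y4 >= 0

Solving the primal: x* = (2, 3).
  primal value c^T x* = 26.
Solving the dual: y* = (0, 0, 0.6667, 1.3333).
  dual value b^T y* = 26.
Strong duality: c^T x* = b^T y*. Confirmed.

26


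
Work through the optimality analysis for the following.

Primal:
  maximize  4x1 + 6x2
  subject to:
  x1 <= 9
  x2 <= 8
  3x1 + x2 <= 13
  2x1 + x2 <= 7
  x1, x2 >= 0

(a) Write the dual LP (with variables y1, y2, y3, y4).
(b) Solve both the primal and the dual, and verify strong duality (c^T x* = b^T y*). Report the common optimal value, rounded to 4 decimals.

The standard primal-dual pair for 'max c^T x s.t. A x <= b, x >= 0' is:
  Dual:  min b^T y  s.t.  A^T y >= c,  y >= 0.

So the dual LP is:
  minimize  9y1 + 8y2 + 13y3 + 7y4
  subject to:
    y1 + 3y3 + 2y4 >= 4
    y2 + y3 + y4 >= 6
    y1, y2, y3, y4 >= 0

Solving the primal: x* = (0, 7).
  primal value c^T x* = 42.
Solving the dual: y* = (0, 0, 0, 6).
  dual value b^T y* = 42.
Strong duality: c^T x* = b^T y*. Confirmed.

42


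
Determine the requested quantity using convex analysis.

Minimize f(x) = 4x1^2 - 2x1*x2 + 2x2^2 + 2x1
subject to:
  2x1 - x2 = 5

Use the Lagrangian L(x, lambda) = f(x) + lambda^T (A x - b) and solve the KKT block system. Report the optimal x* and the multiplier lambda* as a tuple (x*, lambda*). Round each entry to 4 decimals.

Form the Lagrangian:
  L(x, lambda) = (1/2) x^T Q x + c^T x + lambda^T (A x - b)
Stationarity (grad_x L = 0): Q x + c + A^T lambda = 0.
Primal feasibility: A x = b.

This gives the KKT block system:
  [ Q   A^T ] [ x     ]   [-c ]
  [ A    0  ] [ lambda ] = [ b ]

Solving the linear system:
  x*      = (1.75, -1.5)
  lambda* = (-9.5)
  f(x*)   = 25.5

x* = (1.75, -1.5), lambda* = (-9.5)


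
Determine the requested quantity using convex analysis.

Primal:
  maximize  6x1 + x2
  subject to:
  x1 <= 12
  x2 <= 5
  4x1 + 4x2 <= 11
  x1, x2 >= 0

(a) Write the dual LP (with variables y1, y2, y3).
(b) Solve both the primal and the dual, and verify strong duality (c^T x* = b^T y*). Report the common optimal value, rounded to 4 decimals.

The standard primal-dual pair for 'max c^T x s.t. A x <= b, x >= 0' is:
  Dual:  min b^T y  s.t.  A^T y >= c,  y >= 0.

So the dual LP is:
  minimize  12y1 + 5y2 + 11y3
  subject to:
    y1 + 4y3 >= 6
    y2 + 4y3 >= 1
    y1, y2, y3 >= 0

Solving the primal: x* = (2.75, 0).
  primal value c^T x* = 16.5.
Solving the dual: y* = (0, 0, 1.5).
  dual value b^T y* = 16.5.
Strong duality: c^T x* = b^T y*. Confirmed.

16.5


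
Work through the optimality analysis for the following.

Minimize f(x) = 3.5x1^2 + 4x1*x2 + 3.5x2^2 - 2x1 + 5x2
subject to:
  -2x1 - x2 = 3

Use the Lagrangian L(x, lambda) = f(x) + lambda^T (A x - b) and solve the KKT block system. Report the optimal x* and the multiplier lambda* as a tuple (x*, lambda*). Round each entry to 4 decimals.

Form the Lagrangian:
  L(x, lambda) = (1/2) x^T Q x + c^T x + lambda^T (A x - b)
Stationarity (grad_x L = 0): Q x + c + A^T lambda = 0.
Primal feasibility: A x = b.

This gives the KKT block system:
  [ Q   A^T ] [ x     ]   [-c ]
  [ A    0  ] [ lambda ] = [ b ]

Solving the linear system:
  x*      = (-0.9474, -1.1053)
  lambda* = (-6.5263)
  f(x*)   = 7.9737

x* = (-0.9474, -1.1053), lambda* = (-6.5263)


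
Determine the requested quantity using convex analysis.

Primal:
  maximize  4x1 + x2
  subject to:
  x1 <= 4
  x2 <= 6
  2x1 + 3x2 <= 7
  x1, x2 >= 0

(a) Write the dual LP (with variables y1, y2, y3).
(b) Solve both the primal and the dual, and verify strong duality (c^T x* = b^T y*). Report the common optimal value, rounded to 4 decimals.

The standard primal-dual pair for 'max c^T x s.t. A x <= b, x >= 0' is:
  Dual:  min b^T y  s.t.  A^T y >= c,  y >= 0.

So the dual LP is:
  minimize  4y1 + 6y2 + 7y3
  subject to:
    y1 + 2y3 >= 4
    y2 + 3y3 >= 1
    y1, y2, y3 >= 0

Solving the primal: x* = (3.5, 0).
  primal value c^T x* = 14.
Solving the dual: y* = (0, 0, 2).
  dual value b^T y* = 14.
Strong duality: c^T x* = b^T y*. Confirmed.

14


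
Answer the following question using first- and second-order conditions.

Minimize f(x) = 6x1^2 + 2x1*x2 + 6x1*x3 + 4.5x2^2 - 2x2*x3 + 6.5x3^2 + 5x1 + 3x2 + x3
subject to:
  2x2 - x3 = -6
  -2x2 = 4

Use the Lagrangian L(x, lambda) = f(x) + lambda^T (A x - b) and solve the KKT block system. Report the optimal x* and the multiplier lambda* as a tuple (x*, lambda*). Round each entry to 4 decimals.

Form the Lagrangian:
  L(x, lambda) = (1/2) x^T Q x + c^T x + lambda^T (A x - b)
Stationarity (grad_x L = 0): Q x + c + A^T lambda = 0.
Primal feasibility: A x = b.

This gives the KKT block system:
  [ Q   A^T ] [ x     ]   [-c ]
  [ A    0  ] [ lambda ] = [ b ]

Solving the linear system:
  x*      = (-1.0833, -2, 2)
  lambda* = (24.5, 13.9167)
  f(x*)   = 40.9583

x* = (-1.0833, -2, 2), lambda* = (24.5, 13.9167)


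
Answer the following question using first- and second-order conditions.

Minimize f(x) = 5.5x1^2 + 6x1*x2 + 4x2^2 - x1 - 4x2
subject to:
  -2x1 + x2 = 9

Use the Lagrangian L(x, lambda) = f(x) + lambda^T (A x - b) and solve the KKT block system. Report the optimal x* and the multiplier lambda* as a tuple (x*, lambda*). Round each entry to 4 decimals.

Form the Lagrangian:
  L(x, lambda) = (1/2) x^T Q x + c^T x + lambda^T (A x - b)
Stationarity (grad_x L = 0): Q x + c + A^T lambda = 0.
Primal feasibility: A x = b.

This gives the KKT block system:
  [ Q   A^T ] [ x     ]   [-c ]
  [ A    0  ] [ lambda ] = [ b ]

Solving the linear system:
  x*      = (-2.8209, 3.3582)
  lambda* = (-5.9403)
  f(x*)   = 21.4254

x* = (-2.8209, 3.3582), lambda* = (-5.9403)


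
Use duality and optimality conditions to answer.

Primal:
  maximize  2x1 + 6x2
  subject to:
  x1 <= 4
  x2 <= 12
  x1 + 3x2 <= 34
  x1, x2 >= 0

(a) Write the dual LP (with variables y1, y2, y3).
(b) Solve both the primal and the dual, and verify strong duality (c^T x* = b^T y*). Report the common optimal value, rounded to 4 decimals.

The standard primal-dual pair for 'max c^T x s.t. A x <= b, x >= 0' is:
  Dual:  min b^T y  s.t.  A^T y >= c,  y >= 0.

So the dual LP is:
  minimize  4y1 + 12y2 + 34y3
  subject to:
    y1 + y3 >= 2
    y2 + 3y3 >= 6
    y1, y2, y3 >= 0

Solving the primal: x* = (0, 11.3333).
  primal value c^T x* = 68.
Solving the dual: y* = (0, 0, 2).
  dual value b^T y* = 68.
Strong duality: c^T x* = b^T y*. Confirmed.

68


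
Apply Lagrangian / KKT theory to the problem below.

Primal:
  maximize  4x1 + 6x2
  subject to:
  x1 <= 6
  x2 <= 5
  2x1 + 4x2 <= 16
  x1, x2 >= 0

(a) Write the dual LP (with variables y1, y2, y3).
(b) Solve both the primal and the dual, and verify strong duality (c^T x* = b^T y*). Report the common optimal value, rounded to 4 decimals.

The standard primal-dual pair for 'max c^T x s.t. A x <= b, x >= 0' is:
  Dual:  min b^T y  s.t.  A^T y >= c,  y >= 0.

So the dual LP is:
  minimize  6y1 + 5y2 + 16y3
  subject to:
    y1 + 2y3 >= 4
    y2 + 4y3 >= 6
    y1, y2, y3 >= 0

Solving the primal: x* = (6, 1).
  primal value c^T x* = 30.
Solving the dual: y* = (1, 0, 1.5).
  dual value b^T y* = 30.
Strong duality: c^T x* = b^T y*. Confirmed.

30


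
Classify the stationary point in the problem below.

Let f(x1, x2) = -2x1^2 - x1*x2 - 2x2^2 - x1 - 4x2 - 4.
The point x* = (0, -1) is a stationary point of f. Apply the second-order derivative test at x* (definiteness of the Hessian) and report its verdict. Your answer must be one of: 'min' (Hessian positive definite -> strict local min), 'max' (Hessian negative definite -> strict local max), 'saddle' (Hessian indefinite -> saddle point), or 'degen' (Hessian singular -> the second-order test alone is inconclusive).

Compute the Hessian H = grad^2 f:
  H = [[-4, -1], [-1, -4]]
Verify stationarity: grad f(x*) = H x* + g = (0, 0).
Eigenvalues of H: -5, -3.
Both eigenvalues < 0, so H is negative definite -> x* is a strict local max.

max


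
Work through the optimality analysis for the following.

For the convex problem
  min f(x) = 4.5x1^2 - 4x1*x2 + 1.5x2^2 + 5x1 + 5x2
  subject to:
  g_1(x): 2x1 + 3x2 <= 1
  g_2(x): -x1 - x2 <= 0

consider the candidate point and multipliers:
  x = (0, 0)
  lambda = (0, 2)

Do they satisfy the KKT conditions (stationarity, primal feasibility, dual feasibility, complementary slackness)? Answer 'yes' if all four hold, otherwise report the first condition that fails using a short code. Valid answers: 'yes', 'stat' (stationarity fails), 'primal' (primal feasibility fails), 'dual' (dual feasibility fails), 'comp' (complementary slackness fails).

Gradient of f: grad f(x) = Q x + c = (5, 5)
Constraint values g_i(x) = a_i^T x - b_i:
  g_1((0, 0)) = -1
  g_2((0, 0)) = 0
Stationarity residual: grad f(x) + sum_i lambda_i a_i = (3, 3)
  -> stationarity FAILS
Primal feasibility (all g_i <= 0): OK
Dual feasibility (all lambda_i >= 0): OK
Complementary slackness (lambda_i * g_i(x) = 0 for all i): OK

Verdict: the first failing condition is stationarity -> stat.

stat


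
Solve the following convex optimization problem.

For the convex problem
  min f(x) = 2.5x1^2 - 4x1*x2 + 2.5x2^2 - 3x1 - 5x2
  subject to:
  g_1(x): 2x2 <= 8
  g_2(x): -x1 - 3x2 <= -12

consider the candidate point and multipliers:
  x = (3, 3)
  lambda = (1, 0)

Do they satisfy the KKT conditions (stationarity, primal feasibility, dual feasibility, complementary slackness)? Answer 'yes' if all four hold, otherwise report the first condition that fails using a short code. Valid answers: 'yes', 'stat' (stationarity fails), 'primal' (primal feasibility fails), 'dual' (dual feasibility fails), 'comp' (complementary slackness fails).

Gradient of f: grad f(x) = Q x + c = (0, -2)
Constraint values g_i(x) = a_i^T x - b_i:
  g_1((3, 3)) = -2
  g_2((3, 3)) = 0
Stationarity residual: grad f(x) + sum_i lambda_i a_i = (0, 0)
  -> stationarity OK
Primal feasibility (all g_i <= 0): OK
Dual feasibility (all lambda_i >= 0): OK
Complementary slackness (lambda_i * g_i(x) = 0 for all i): FAILS

Verdict: the first failing condition is complementary_slackness -> comp.

comp


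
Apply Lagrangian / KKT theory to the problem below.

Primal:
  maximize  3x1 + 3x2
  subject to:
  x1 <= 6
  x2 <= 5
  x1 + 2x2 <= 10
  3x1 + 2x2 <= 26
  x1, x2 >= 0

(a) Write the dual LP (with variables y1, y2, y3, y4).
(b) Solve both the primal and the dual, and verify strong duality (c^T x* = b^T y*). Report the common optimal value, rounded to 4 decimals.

The standard primal-dual pair for 'max c^T x s.t. A x <= b, x >= 0' is:
  Dual:  min b^T y  s.t.  A^T y >= c,  y >= 0.

So the dual LP is:
  minimize  6y1 + 5y2 + 10y3 + 26y4
  subject to:
    y1 + y3 + 3y4 >= 3
    y2 + 2y3 + 2y4 >= 3
    y1, y2, y3, y4 >= 0

Solving the primal: x* = (6, 2).
  primal value c^T x* = 24.
Solving the dual: y* = (1.5, 0, 1.5, 0).
  dual value b^T y* = 24.
Strong duality: c^T x* = b^T y*. Confirmed.

24


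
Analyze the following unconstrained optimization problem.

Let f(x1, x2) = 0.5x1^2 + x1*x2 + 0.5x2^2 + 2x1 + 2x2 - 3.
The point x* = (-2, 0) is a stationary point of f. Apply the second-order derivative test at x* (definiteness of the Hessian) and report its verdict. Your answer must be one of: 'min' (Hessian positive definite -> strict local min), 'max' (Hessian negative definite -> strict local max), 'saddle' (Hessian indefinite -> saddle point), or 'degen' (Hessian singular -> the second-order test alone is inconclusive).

Compute the Hessian H = grad^2 f:
  H = [[1, 1], [1, 1]]
Verify stationarity: grad f(x*) = H x* + g = (0, 0).
Eigenvalues of H: 0, 2.
H has a zero eigenvalue (singular; positive semidefinite but not definite), so H is neither positive definite, negative definite, nor indefinite. The second-order test alone is inconclusive -> degen.
(Indeed, f is constant along the null direction of H through x*, so x* is not a strict local extremum.)

degen


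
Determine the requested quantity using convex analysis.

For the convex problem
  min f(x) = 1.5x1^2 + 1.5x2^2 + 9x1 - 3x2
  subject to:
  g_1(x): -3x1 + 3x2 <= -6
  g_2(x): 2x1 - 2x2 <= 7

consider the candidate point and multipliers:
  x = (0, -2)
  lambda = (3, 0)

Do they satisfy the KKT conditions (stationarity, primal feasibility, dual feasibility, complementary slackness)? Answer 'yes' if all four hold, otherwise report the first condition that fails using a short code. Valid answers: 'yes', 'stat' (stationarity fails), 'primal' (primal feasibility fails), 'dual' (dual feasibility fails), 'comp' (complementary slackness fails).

Gradient of f: grad f(x) = Q x + c = (9, -9)
Constraint values g_i(x) = a_i^T x - b_i:
  g_1((0, -2)) = 0
  g_2((0, -2)) = -3
Stationarity residual: grad f(x) + sum_i lambda_i a_i = (0, 0)
  -> stationarity OK
Primal feasibility (all g_i <= 0): OK
Dual feasibility (all lambda_i >= 0): OK
Complementary slackness (lambda_i * g_i(x) = 0 for all i): OK

Verdict: yes, KKT holds.

yes


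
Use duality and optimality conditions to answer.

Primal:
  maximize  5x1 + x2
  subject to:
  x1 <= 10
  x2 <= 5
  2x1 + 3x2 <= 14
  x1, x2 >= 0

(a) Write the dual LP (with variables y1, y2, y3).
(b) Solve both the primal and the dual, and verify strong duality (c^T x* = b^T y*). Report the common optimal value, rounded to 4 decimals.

The standard primal-dual pair for 'max c^T x s.t. A x <= b, x >= 0' is:
  Dual:  min b^T y  s.t.  A^T y >= c,  y >= 0.

So the dual LP is:
  minimize  10y1 + 5y2 + 14y3
  subject to:
    y1 + 2y3 >= 5
    y2 + 3y3 >= 1
    y1, y2, y3 >= 0

Solving the primal: x* = (7, 0).
  primal value c^T x* = 35.
Solving the dual: y* = (0, 0, 2.5).
  dual value b^T y* = 35.
Strong duality: c^T x* = b^T y*. Confirmed.

35


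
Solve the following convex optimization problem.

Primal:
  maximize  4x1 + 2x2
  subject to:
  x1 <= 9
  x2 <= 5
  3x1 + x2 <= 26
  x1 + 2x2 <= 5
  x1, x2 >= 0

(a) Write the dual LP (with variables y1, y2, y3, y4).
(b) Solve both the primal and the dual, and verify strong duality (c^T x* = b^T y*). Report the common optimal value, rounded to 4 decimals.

The standard primal-dual pair for 'max c^T x s.t. A x <= b, x >= 0' is:
  Dual:  min b^T y  s.t.  A^T y >= c,  y >= 0.

So the dual LP is:
  minimize  9y1 + 5y2 + 26y3 + 5y4
  subject to:
    y1 + 3y3 + y4 >= 4
    y2 + y3 + 2y4 >= 2
    y1, y2, y3, y4 >= 0

Solving the primal: x* = (5, 0).
  primal value c^T x* = 20.
Solving the dual: y* = (0, 0, 0, 4).
  dual value b^T y* = 20.
Strong duality: c^T x* = b^T y*. Confirmed.

20


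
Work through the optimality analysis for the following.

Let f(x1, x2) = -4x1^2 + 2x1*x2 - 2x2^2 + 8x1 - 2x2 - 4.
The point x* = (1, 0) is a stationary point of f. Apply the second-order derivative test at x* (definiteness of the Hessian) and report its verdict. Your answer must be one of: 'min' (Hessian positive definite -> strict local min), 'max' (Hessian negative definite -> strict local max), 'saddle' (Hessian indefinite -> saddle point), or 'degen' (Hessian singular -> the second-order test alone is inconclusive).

Compute the Hessian H = grad^2 f:
  H = [[-8, 2], [2, -4]]
Verify stationarity: grad f(x*) = H x* + g = (0, 0).
Eigenvalues of H: -8.8284, -3.1716.
Both eigenvalues < 0, so H is negative definite -> x* is a strict local max.

max


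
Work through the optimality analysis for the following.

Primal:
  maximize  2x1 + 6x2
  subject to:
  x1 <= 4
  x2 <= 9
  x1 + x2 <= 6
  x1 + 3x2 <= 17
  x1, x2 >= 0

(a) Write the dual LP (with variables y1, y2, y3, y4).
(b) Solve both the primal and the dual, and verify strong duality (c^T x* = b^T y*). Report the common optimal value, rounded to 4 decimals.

The standard primal-dual pair for 'max c^T x s.t. A x <= b, x >= 0' is:
  Dual:  min b^T y  s.t.  A^T y >= c,  y >= 0.

So the dual LP is:
  minimize  4y1 + 9y2 + 6y3 + 17y4
  subject to:
    y1 + y3 + y4 >= 2
    y2 + y3 + 3y4 >= 6
    y1, y2, y3, y4 >= 0

Solving the primal: x* = (0.5, 5.5).
  primal value c^T x* = 34.
Solving the dual: y* = (0, 0, 0, 2).
  dual value b^T y* = 34.
Strong duality: c^T x* = b^T y*. Confirmed.

34


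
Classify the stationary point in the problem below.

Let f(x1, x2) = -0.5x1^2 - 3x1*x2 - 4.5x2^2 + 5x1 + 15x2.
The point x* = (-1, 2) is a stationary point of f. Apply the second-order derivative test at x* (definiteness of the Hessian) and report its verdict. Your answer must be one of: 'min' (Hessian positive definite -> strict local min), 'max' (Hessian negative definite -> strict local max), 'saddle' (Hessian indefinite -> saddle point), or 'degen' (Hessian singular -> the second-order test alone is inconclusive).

Compute the Hessian H = grad^2 f:
  H = [[-1, -3], [-3, -9]]
Verify stationarity: grad f(x*) = H x* + g = (0, 0).
Eigenvalues of H: -10, 0.
H has a zero eigenvalue (singular; negative semidefinite but not definite), so H is neither positive definite, negative definite, nor indefinite. The second-order test alone is inconclusive -> degen.
(Indeed, f is constant along the null direction of H through x*, so x* is not a strict local extremum.)

degen


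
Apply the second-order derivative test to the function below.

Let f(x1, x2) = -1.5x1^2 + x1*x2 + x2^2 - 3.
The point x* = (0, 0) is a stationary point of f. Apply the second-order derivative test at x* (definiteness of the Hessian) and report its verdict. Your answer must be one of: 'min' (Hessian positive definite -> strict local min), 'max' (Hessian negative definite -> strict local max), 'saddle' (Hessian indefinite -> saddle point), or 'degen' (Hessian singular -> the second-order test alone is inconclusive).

Compute the Hessian H = grad^2 f:
  H = [[-3, 1], [1, 2]]
Verify stationarity: grad f(x*) = H x* + g = (0, 0).
Eigenvalues of H: -3.1926, 2.1926.
Eigenvalues have mixed signs, so H is indefinite -> x* is a saddle point.

saddle


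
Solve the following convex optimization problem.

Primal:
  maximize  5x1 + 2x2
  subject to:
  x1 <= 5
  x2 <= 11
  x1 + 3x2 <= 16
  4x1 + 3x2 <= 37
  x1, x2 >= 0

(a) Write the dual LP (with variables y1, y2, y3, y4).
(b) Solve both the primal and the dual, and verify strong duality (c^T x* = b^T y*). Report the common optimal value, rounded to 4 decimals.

The standard primal-dual pair for 'max c^T x s.t. A x <= b, x >= 0' is:
  Dual:  min b^T y  s.t.  A^T y >= c,  y >= 0.

So the dual LP is:
  minimize  5y1 + 11y2 + 16y3 + 37y4
  subject to:
    y1 + y3 + 4y4 >= 5
    y2 + 3y3 + 3y4 >= 2
    y1, y2, y3, y4 >= 0

Solving the primal: x* = (5, 3.6667).
  primal value c^T x* = 32.3333.
Solving the dual: y* = (4.3333, 0, 0.6667, 0).
  dual value b^T y* = 32.3333.
Strong duality: c^T x* = b^T y*. Confirmed.

32.3333


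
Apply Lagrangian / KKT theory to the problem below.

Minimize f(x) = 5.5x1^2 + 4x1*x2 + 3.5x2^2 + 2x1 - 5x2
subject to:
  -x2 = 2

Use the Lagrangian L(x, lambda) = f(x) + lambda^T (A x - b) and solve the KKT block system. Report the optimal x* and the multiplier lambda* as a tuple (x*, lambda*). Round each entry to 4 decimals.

Form the Lagrangian:
  L(x, lambda) = (1/2) x^T Q x + c^T x + lambda^T (A x - b)
Stationarity (grad_x L = 0): Q x + c + A^T lambda = 0.
Primal feasibility: A x = b.

This gives the KKT block system:
  [ Q   A^T ] [ x     ]   [-c ]
  [ A    0  ] [ lambda ] = [ b ]

Solving the linear system:
  x*      = (0.5455, -2)
  lambda* = (-16.8182)
  f(x*)   = 22.3636

x* = (0.5455, -2), lambda* = (-16.8182)


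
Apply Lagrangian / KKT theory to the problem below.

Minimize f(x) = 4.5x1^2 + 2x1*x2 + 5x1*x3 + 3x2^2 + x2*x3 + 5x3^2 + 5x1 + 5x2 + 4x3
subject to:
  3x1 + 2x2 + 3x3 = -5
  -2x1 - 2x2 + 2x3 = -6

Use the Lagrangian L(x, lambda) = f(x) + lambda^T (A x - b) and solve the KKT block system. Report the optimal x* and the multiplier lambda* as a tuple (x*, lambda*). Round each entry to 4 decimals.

Form the Lagrangian:
  L(x, lambda) = (1/2) x^T Q x + c^T x + lambda^T (A x - b)
Stationarity (grad_x L = 0): Q x + c + A^T lambda = 0.
Primal feasibility: A x = b.

This gives the KKT block system:
  [ Q   A^T ] [ x     ]   [-c ]
  [ A    0  ] [ lambda ] = [ b ]

Solving the linear system:
  x*      = (0.8601, -0.2321, -2.372)
  lambda* = (2.5392, 4.0171)
  f(x*)   = 15.2253

x* = (0.8601, -0.2321, -2.372), lambda* = (2.5392, 4.0171)


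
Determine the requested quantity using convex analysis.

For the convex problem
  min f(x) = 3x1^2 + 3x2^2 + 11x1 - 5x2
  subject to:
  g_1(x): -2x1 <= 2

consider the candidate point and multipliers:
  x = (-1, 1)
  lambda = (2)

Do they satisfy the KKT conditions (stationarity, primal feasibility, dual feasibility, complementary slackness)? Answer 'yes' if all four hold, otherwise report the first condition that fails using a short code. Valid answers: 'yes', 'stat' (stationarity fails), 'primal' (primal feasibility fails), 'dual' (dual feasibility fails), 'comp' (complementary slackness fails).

Gradient of f: grad f(x) = Q x + c = (5, 1)
Constraint values g_i(x) = a_i^T x - b_i:
  g_1((-1, 1)) = 0
Stationarity residual: grad f(x) + sum_i lambda_i a_i = (1, 1)
  -> stationarity FAILS
Primal feasibility (all g_i <= 0): OK
Dual feasibility (all lambda_i >= 0): OK
Complementary slackness (lambda_i * g_i(x) = 0 for all i): OK

Verdict: the first failing condition is stationarity -> stat.

stat


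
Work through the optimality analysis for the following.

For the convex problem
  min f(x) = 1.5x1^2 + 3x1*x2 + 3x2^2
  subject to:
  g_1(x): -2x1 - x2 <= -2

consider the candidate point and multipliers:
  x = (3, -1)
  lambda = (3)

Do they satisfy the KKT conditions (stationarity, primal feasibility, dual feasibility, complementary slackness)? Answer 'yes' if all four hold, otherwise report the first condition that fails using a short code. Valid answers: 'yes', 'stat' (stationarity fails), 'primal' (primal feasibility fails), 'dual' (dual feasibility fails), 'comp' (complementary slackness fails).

Gradient of f: grad f(x) = Q x + c = (6, 3)
Constraint values g_i(x) = a_i^T x - b_i:
  g_1((3, -1)) = -3
Stationarity residual: grad f(x) + sum_i lambda_i a_i = (0, 0)
  -> stationarity OK
Primal feasibility (all g_i <= 0): OK
Dual feasibility (all lambda_i >= 0): OK
Complementary slackness (lambda_i * g_i(x) = 0 for all i): FAILS

Verdict: the first failing condition is complementary_slackness -> comp.

comp


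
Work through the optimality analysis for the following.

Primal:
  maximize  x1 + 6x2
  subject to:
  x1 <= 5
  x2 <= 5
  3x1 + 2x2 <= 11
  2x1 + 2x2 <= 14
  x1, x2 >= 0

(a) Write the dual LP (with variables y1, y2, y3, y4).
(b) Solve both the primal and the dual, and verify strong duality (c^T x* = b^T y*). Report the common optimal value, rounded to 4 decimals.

The standard primal-dual pair for 'max c^T x s.t. A x <= b, x >= 0' is:
  Dual:  min b^T y  s.t.  A^T y >= c,  y >= 0.

So the dual LP is:
  minimize  5y1 + 5y2 + 11y3 + 14y4
  subject to:
    y1 + 3y3 + 2y4 >= 1
    y2 + 2y3 + 2y4 >= 6
    y1, y2, y3, y4 >= 0

Solving the primal: x* = (0.3333, 5).
  primal value c^T x* = 30.3333.
Solving the dual: y* = (0, 5.3333, 0.3333, 0).
  dual value b^T y* = 30.3333.
Strong duality: c^T x* = b^T y*. Confirmed.

30.3333


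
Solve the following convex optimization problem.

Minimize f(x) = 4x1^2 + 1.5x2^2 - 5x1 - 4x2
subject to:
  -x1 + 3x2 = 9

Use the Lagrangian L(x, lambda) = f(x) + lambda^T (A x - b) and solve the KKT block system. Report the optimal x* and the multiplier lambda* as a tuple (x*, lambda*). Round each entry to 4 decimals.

Form the Lagrangian:
  L(x, lambda) = (1/2) x^T Q x + c^T x + lambda^T (A x - b)
Stationarity (grad_x L = 0): Q x + c + A^T lambda = 0.
Primal feasibility: A x = b.

This gives the KKT block system:
  [ Q   A^T ] [ x     ]   [-c ]
  [ A    0  ] [ lambda ] = [ b ]

Solving the linear system:
  x*      = (0.4, 3.1333)
  lambda* = (-1.8)
  f(x*)   = 0.8333

x* = (0.4, 3.1333), lambda* = (-1.8)


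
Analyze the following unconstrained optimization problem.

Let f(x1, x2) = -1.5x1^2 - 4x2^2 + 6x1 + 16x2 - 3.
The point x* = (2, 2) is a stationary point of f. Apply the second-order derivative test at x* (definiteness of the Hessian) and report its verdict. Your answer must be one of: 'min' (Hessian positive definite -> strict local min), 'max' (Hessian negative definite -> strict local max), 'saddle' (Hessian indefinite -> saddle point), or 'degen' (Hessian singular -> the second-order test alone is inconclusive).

Compute the Hessian H = grad^2 f:
  H = [[-3, 0], [0, -8]]
Verify stationarity: grad f(x*) = H x* + g = (0, 0).
Eigenvalues of H: -8, -3.
Both eigenvalues < 0, so H is negative definite -> x* is a strict local max.

max


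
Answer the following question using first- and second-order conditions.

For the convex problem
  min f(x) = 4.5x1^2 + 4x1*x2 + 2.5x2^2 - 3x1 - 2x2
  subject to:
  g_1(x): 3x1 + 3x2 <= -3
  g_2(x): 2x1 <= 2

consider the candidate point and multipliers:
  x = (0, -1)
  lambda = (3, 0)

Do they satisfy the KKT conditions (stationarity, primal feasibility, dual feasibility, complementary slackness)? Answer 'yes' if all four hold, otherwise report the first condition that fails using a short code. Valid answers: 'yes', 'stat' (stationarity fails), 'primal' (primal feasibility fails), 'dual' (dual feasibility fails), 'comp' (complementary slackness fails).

Gradient of f: grad f(x) = Q x + c = (-7, -7)
Constraint values g_i(x) = a_i^T x - b_i:
  g_1((0, -1)) = 0
  g_2((0, -1)) = -2
Stationarity residual: grad f(x) + sum_i lambda_i a_i = (2, 2)
  -> stationarity FAILS
Primal feasibility (all g_i <= 0): OK
Dual feasibility (all lambda_i >= 0): OK
Complementary slackness (lambda_i * g_i(x) = 0 for all i): OK

Verdict: the first failing condition is stationarity -> stat.

stat


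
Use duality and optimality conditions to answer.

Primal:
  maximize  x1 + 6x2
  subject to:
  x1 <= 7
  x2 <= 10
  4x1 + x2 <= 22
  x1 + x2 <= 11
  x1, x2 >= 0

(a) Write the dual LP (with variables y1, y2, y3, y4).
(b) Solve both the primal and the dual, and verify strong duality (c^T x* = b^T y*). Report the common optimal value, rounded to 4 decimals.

The standard primal-dual pair for 'max c^T x s.t. A x <= b, x >= 0' is:
  Dual:  min b^T y  s.t.  A^T y >= c,  y >= 0.

So the dual LP is:
  minimize  7y1 + 10y2 + 22y3 + 11y4
  subject to:
    y1 + 4y3 + y4 >= 1
    y2 + y3 + y4 >= 6
    y1, y2, y3, y4 >= 0

Solving the primal: x* = (1, 10).
  primal value c^T x* = 61.
Solving the dual: y* = (0, 5, 0, 1).
  dual value b^T y* = 61.
Strong duality: c^T x* = b^T y*. Confirmed.

61


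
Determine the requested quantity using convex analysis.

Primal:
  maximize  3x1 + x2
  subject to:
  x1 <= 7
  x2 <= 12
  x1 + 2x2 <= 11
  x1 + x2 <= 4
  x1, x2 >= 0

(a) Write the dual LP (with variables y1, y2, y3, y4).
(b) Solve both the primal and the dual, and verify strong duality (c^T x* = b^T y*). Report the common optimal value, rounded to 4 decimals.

The standard primal-dual pair for 'max c^T x s.t. A x <= b, x >= 0' is:
  Dual:  min b^T y  s.t.  A^T y >= c,  y >= 0.

So the dual LP is:
  minimize  7y1 + 12y2 + 11y3 + 4y4
  subject to:
    y1 + y3 + y4 >= 3
    y2 + 2y3 + y4 >= 1
    y1, y2, y3, y4 >= 0

Solving the primal: x* = (4, 0).
  primal value c^T x* = 12.
Solving the dual: y* = (0, 0, 0, 3).
  dual value b^T y* = 12.
Strong duality: c^T x* = b^T y*. Confirmed.

12


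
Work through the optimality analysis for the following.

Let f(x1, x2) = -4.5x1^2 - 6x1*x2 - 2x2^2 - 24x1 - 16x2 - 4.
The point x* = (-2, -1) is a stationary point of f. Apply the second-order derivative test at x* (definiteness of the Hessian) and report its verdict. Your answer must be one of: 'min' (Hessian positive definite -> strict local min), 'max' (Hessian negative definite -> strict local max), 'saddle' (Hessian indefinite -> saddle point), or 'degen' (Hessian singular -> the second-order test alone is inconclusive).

Compute the Hessian H = grad^2 f:
  H = [[-9, -6], [-6, -4]]
Verify stationarity: grad f(x*) = H x* + g = (0, 0).
Eigenvalues of H: -13, 0.
H has a zero eigenvalue (singular; negative semidefinite but not definite), so H is neither positive definite, negative definite, nor indefinite. The second-order test alone is inconclusive -> degen.
(Indeed, f is constant along the null direction of H through x*, so x* is not a strict local extremum.)

degen


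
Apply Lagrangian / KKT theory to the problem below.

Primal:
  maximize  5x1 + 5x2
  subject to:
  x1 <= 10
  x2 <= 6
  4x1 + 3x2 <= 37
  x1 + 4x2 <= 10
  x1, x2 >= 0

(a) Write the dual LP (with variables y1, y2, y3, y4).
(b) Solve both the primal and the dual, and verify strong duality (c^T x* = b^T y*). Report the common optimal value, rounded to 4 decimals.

The standard primal-dual pair for 'max c^T x s.t. A x <= b, x >= 0' is:
  Dual:  min b^T y  s.t.  A^T y >= c,  y >= 0.

So the dual LP is:
  minimize  10y1 + 6y2 + 37y3 + 10y4
  subject to:
    y1 + 4y3 + y4 >= 5
    y2 + 3y3 + 4y4 >= 5
    y1, y2, y3, y4 >= 0

Solving the primal: x* = (9.0769, 0.2308).
  primal value c^T x* = 46.5385.
Solving the dual: y* = (0, 0, 1.1538, 0.3846).
  dual value b^T y* = 46.5385.
Strong duality: c^T x* = b^T y*. Confirmed.

46.5385


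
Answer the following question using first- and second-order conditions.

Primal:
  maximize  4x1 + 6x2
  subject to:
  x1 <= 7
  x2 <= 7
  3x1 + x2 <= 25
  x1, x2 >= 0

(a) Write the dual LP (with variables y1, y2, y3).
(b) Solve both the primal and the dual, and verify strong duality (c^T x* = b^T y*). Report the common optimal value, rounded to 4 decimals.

The standard primal-dual pair for 'max c^T x s.t. A x <= b, x >= 0' is:
  Dual:  min b^T y  s.t.  A^T y >= c,  y >= 0.

So the dual LP is:
  minimize  7y1 + 7y2 + 25y3
  subject to:
    y1 + 3y3 >= 4
    y2 + y3 >= 6
    y1, y2, y3 >= 0

Solving the primal: x* = (6, 7).
  primal value c^T x* = 66.
Solving the dual: y* = (0, 4.6667, 1.3333).
  dual value b^T y* = 66.
Strong duality: c^T x* = b^T y*. Confirmed.

66


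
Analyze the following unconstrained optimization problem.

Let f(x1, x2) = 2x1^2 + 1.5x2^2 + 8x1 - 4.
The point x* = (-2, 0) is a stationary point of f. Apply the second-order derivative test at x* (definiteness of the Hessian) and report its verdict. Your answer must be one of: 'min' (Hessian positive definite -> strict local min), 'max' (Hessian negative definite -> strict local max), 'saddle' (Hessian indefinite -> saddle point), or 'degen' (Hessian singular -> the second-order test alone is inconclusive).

Compute the Hessian H = grad^2 f:
  H = [[4, 0], [0, 3]]
Verify stationarity: grad f(x*) = H x* + g = (0, 0).
Eigenvalues of H: 3, 4.
Both eigenvalues > 0, so H is positive definite -> x* is a strict local min.

min


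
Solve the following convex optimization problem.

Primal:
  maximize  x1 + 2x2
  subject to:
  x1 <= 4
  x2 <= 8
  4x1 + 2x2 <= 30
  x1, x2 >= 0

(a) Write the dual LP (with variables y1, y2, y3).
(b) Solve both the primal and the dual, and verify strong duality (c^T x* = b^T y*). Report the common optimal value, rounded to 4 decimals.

The standard primal-dual pair for 'max c^T x s.t. A x <= b, x >= 0' is:
  Dual:  min b^T y  s.t.  A^T y >= c,  y >= 0.

So the dual LP is:
  minimize  4y1 + 8y2 + 30y3
  subject to:
    y1 + 4y3 >= 1
    y2 + 2y3 >= 2
    y1, y2, y3 >= 0

Solving the primal: x* = (3.5, 8).
  primal value c^T x* = 19.5.
Solving the dual: y* = (0, 1.5, 0.25).
  dual value b^T y* = 19.5.
Strong duality: c^T x* = b^T y*. Confirmed.

19.5


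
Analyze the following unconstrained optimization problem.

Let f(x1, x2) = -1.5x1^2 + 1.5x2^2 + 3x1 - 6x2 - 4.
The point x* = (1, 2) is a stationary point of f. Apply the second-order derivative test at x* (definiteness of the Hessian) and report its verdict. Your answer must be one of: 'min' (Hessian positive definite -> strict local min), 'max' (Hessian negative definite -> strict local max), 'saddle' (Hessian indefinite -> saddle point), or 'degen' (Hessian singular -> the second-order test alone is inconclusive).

Compute the Hessian H = grad^2 f:
  H = [[-3, 0], [0, 3]]
Verify stationarity: grad f(x*) = H x* + g = (0, 0).
Eigenvalues of H: -3, 3.
Eigenvalues have mixed signs, so H is indefinite -> x* is a saddle point.

saddle


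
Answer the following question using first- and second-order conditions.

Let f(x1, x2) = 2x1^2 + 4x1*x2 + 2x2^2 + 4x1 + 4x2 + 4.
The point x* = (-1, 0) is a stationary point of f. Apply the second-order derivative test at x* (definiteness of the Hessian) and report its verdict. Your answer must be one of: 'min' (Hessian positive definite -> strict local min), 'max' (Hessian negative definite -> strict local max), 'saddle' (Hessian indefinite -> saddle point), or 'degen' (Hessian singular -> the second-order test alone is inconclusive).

Compute the Hessian H = grad^2 f:
  H = [[4, 4], [4, 4]]
Verify stationarity: grad f(x*) = H x* + g = (0, 0).
Eigenvalues of H: 0, 8.
H has a zero eigenvalue (singular; positive semidefinite but not definite), so H is neither positive definite, negative definite, nor indefinite. The second-order test alone is inconclusive -> degen.
(Indeed, f is constant along the null direction of H through x*, so x* is not a strict local extremum.)

degen


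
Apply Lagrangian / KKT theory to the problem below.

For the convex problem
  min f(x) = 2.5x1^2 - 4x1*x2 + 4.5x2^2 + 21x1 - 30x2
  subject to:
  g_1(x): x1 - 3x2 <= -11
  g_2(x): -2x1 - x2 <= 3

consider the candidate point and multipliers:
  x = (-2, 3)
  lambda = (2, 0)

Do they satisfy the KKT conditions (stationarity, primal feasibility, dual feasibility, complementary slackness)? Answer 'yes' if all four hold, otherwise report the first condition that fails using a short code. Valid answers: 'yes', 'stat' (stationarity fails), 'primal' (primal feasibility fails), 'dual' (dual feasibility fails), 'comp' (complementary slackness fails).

Gradient of f: grad f(x) = Q x + c = (-1, 5)
Constraint values g_i(x) = a_i^T x - b_i:
  g_1((-2, 3)) = 0
  g_2((-2, 3)) = -2
Stationarity residual: grad f(x) + sum_i lambda_i a_i = (1, -1)
  -> stationarity FAILS
Primal feasibility (all g_i <= 0): OK
Dual feasibility (all lambda_i >= 0): OK
Complementary slackness (lambda_i * g_i(x) = 0 for all i): OK

Verdict: the first failing condition is stationarity -> stat.

stat


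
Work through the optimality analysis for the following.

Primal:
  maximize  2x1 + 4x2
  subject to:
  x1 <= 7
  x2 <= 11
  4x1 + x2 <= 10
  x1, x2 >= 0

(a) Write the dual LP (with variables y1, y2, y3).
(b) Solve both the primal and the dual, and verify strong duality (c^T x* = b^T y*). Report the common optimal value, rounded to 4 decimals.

The standard primal-dual pair for 'max c^T x s.t. A x <= b, x >= 0' is:
  Dual:  min b^T y  s.t.  A^T y >= c,  y >= 0.

So the dual LP is:
  minimize  7y1 + 11y2 + 10y3
  subject to:
    y1 + 4y3 >= 2
    y2 + y3 >= 4
    y1, y2, y3 >= 0

Solving the primal: x* = (0, 10).
  primal value c^T x* = 40.
Solving the dual: y* = (0, 0, 4).
  dual value b^T y* = 40.
Strong duality: c^T x* = b^T y*. Confirmed.

40


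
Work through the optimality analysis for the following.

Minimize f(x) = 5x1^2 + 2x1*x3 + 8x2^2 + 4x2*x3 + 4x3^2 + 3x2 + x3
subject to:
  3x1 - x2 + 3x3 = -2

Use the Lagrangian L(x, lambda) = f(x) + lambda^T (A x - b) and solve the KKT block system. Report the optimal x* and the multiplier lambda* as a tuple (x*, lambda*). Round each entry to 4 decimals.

Form the Lagrangian:
  L(x, lambda) = (1/2) x^T Q x + c^T x + lambda^T (A x - b)
Stationarity (grad_x L = 0): Q x + c + A^T lambda = 0.
Primal feasibility: A x = b.

This gives the KKT block system:
  [ Q   A^T ] [ x     ]   [-c ]
  [ A    0  ] [ lambda ] = [ b ]

Solving the linear system:
  x*      = (-0.2187, -0.0103, -0.4514)
  lambda* = (1.0299)
  f(x*)   = 0.7888

x* = (-0.2187, -0.0103, -0.4514), lambda* = (1.0299)


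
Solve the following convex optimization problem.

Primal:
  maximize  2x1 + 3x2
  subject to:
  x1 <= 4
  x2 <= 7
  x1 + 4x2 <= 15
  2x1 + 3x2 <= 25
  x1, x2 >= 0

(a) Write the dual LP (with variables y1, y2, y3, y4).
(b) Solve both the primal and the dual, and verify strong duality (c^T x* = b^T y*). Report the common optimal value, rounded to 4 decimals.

The standard primal-dual pair for 'max c^T x s.t. A x <= b, x >= 0' is:
  Dual:  min b^T y  s.t.  A^T y >= c,  y >= 0.

So the dual LP is:
  minimize  4y1 + 7y2 + 15y3 + 25y4
  subject to:
    y1 + y3 + 2y4 >= 2
    y2 + 4y3 + 3y4 >= 3
    y1, y2, y3, y4 >= 0

Solving the primal: x* = (4, 2.75).
  primal value c^T x* = 16.25.
Solving the dual: y* = (1.25, 0, 0.75, 0).
  dual value b^T y* = 16.25.
Strong duality: c^T x* = b^T y*. Confirmed.

16.25


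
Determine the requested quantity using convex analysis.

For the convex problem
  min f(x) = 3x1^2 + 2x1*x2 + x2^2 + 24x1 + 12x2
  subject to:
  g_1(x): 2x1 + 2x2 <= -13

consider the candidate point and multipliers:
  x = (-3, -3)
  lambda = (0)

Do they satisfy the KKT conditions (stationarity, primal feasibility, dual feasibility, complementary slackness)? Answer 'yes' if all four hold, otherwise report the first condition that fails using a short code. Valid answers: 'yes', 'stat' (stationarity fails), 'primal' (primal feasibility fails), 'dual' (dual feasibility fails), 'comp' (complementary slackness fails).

Gradient of f: grad f(x) = Q x + c = (0, 0)
Constraint values g_i(x) = a_i^T x - b_i:
  g_1((-3, -3)) = 1
Stationarity residual: grad f(x) + sum_i lambda_i a_i = (0, 0)
  -> stationarity OK
Primal feasibility (all g_i <= 0): FAILS
Dual feasibility (all lambda_i >= 0): OK
Complementary slackness (lambda_i * g_i(x) = 0 for all i): OK

Verdict: the first failing condition is primal_feasibility -> primal.

primal


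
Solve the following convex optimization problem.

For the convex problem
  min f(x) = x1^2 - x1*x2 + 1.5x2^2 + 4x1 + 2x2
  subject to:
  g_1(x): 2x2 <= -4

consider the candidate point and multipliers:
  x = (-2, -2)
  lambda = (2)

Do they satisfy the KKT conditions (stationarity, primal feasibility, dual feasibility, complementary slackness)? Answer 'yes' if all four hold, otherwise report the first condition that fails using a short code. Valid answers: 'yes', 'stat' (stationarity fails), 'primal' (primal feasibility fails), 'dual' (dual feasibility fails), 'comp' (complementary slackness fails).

Gradient of f: grad f(x) = Q x + c = (2, -2)
Constraint values g_i(x) = a_i^T x - b_i:
  g_1((-2, -2)) = 0
Stationarity residual: grad f(x) + sum_i lambda_i a_i = (2, 2)
  -> stationarity FAILS
Primal feasibility (all g_i <= 0): OK
Dual feasibility (all lambda_i >= 0): OK
Complementary slackness (lambda_i * g_i(x) = 0 for all i): OK

Verdict: the first failing condition is stationarity -> stat.

stat


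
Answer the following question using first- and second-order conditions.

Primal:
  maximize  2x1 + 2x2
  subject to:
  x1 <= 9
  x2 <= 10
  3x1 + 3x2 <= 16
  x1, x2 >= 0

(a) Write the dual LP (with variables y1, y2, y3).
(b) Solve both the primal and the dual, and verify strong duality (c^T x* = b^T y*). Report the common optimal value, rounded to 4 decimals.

The standard primal-dual pair for 'max c^T x s.t. A x <= b, x >= 0' is:
  Dual:  min b^T y  s.t.  A^T y >= c,  y >= 0.

So the dual LP is:
  minimize  9y1 + 10y2 + 16y3
  subject to:
    y1 + 3y3 >= 2
    y2 + 3y3 >= 2
    y1, y2, y3 >= 0

Solving the primal: x* = (5.3333, 0).
  primal value c^T x* = 10.6667.
Solving the dual: y* = (0, 0, 0.6667).
  dual value b^T y* = 10.6667.
Strong duality: c^T x* = b^T y*. Confirmed.

10.6667


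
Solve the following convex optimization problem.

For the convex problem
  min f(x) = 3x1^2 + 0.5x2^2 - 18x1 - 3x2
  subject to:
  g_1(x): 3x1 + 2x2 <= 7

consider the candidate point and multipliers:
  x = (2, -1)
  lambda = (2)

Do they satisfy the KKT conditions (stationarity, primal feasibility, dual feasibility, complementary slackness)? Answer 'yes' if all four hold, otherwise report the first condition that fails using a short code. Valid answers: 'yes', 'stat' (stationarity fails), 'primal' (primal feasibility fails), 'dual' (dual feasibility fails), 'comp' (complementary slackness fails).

Gradient of f: grad f(x) = Q x + c = (-6, -4)
Constraint values g_i(x) = a_i^T x - b_i:
  g_1((2, -1)) = -3
Stationarity residual: grad f(x) + sum_i lambda_i a_i = (0, 0)
  -> stationarity OK
Primal feasibility (all g_i <= 0): OK
Dual feasibility (all lambda_i >= 0): OK
Complementary slackness (lambda_i * g_i(x) = 0 for all i): FAILS

Verdict: the first failing condition is complementary_slackness -> comp.

comp
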